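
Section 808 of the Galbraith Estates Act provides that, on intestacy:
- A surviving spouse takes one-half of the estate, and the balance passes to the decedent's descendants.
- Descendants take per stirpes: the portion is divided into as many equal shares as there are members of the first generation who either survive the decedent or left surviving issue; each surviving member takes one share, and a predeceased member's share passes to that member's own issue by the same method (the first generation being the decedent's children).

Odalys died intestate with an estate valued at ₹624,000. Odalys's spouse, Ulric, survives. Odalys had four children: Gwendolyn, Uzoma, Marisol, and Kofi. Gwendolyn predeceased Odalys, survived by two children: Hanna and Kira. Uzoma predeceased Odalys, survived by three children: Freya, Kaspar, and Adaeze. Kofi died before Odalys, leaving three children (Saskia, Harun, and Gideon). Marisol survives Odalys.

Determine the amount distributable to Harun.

Harun receives ₹26,000.

Ulric takes one-half of ₹624,000 = ₹312,000. The remaining ₹312,000 passes to the descendants.
The descendants' portion (₹312,000) is divided into 4 shares of ₹78,000: Marisol takes ₹78,000; Gwendolyn's ₹78,000 share passes to Gwendolyn's issue; Uzoma's ₹78,000 share passes to Uzoma's issue; Kofi's ₹78,000 share passes to Kofi's issue.
Gwendolyn's share (₹78,000) is divided into 2 shares of ₹39,000: Hanna and Kira each take ₹39,000.
Uzoma's share (₹78,000) is divided into 3 shares of ₹26,000: Freya, Kaspar, and Adaeze each take ₹26,000.
Kofi's share (₹78,000) is divided into 3 shares of ₹26,000: Saskia, Harun, and Gideon each take ₹26,000.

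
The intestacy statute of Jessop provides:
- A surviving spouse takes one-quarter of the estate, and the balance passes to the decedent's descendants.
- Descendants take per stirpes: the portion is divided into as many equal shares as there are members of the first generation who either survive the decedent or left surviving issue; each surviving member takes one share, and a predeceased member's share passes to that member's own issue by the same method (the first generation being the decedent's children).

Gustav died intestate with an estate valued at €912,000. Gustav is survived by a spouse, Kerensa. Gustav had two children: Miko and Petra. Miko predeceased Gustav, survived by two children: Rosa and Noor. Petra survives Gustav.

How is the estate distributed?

Kerensa takes one-quarter of €912,000 = €228,000. The remaining €684,000 passes to the descendants.
The descendants' portion (€684,000) is divided into 2 shares of €342,000: Petra takes €342,000; Miko's €342,000 share passes to Miko's issue.
Miko's share (€342,000) is divided into 2 shares of €171,000: Rosa and Noor each take €171,000.

Kerensa: €228,000; Rosa: €171,000; Noor: €171,000; Petra: €342,000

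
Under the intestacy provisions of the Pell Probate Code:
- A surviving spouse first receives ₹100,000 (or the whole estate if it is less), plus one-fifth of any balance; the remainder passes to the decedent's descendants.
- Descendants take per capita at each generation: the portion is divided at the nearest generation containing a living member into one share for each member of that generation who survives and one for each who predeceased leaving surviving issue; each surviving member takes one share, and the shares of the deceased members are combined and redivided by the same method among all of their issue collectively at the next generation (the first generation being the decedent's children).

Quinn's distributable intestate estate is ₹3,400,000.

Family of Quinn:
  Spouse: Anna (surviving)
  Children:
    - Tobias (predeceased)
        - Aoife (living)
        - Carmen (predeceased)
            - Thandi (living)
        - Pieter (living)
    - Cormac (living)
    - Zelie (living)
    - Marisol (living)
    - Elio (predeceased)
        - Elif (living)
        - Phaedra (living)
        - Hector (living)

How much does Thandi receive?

Thandi receives ₹176,000.

Anna first takes ₹100,000, leaving a balance of ₹3,300,000. Anna then takes one-fifth of the balance (₹660,000), for a total of ₹760,000. The remaining ₹2,640,000 passes to the descendants.
The descendants' portion (₹2,640,000) is divided at the children's generation into 5 shares of ₹528,000. Cormac, Zelie, and Marisol each take ₹528,000. The 2 shares of the deceased (Tobias and Elio) are combined into a pool of ₹1,056,000.
That pool (₹1,056,000) is divided at the grandchildren's generation into 6 shares of ₹176,000. Aoife, Pieter, Elif, Phaedra, and Hector each take ₹176,000. The remaining share for the deceased Carmen (₹176,000) is carried to the next generation.
That pool (₹176,000) passes entirely to Thandi, the sole taker at the great-grandchildren's generation.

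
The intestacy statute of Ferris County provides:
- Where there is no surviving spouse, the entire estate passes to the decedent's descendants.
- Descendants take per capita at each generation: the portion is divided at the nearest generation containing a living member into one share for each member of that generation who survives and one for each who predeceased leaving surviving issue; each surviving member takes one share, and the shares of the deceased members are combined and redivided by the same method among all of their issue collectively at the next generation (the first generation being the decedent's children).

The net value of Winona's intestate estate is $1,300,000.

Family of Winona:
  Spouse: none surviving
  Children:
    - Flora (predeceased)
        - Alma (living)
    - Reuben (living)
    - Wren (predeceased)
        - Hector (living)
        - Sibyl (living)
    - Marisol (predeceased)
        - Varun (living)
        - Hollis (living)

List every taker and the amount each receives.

The entire $1,300,000 passes to the descendants.
That amount ($1,300,000) is divided at the children's generation into 4 shares of $325,000. Reuben takes $325,000. The 3 shares of the deceased (Flora, Wren, and Marisol) are combined into a pool of $975,000.
That pool ($975,000) is divided at the grandchildren's generation equally among Alma, Hector, Sibyl, Varun, and Hollis: $195,000 each.

Alma: $195,000; Reuben: $325,000; Hector: $195,000; Sibyl: $195,000; Varun: $195,000; Hollis: $195,000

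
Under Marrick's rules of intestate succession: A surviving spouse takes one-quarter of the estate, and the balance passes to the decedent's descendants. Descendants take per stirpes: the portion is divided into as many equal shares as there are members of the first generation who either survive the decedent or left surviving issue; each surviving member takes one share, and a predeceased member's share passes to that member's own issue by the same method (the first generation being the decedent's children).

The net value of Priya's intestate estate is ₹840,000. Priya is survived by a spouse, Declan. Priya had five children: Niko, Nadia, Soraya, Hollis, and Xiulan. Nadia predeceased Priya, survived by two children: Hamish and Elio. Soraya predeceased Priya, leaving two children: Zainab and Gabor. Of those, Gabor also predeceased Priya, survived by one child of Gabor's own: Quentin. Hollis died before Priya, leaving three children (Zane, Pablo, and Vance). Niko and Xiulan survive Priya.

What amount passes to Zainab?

Zainab receives ₹63,000.

Declan takes one-quarter of ₹840,000 = ₹210,000. The remaining ₹630,000 passes to the descendants.
The descendants' portion (₹630,000) is divided into 5 shares of ₹126,000: Niko and Xiulan each take ₹126,000; Nadia's ₹126,000 share passes to Nadia's issue; Soraya's ₹126,000 share passes to Soraya's issue; Hollis's ₹126,000 share passes to Hollis's issue.
Nadia's share (₹126,000) is divided into 2 shares of ₹63,000: Hamish and Elio each take ₹63,000.
Soraya's share (₹126,000) is divided into 2 shares of ₹63,000: Zainab takes ₹63,000; Gabor's ₹63,000 share passes to Gabor's issue.
Gabor's share (₹63,000) passes entirely to Quentin.
Hollis's share (₹126,000) is divided into 3 shares of ₹42,000: Zane, Pablo, and Vance each take ₹42,000.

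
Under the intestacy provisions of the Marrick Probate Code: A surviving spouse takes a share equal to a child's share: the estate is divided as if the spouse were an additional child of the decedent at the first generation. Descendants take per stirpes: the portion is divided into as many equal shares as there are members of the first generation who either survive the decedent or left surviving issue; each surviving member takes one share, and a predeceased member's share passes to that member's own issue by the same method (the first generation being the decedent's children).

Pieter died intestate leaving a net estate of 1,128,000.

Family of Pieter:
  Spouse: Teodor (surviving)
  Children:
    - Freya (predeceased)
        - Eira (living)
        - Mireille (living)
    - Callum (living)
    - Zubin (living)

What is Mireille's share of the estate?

The spouse counts as an additional share at the children's level, so there are 4 primary shares of 282,000. Teodor takes one such share (282,000).
The children's combined portion (846,000) is divided into 3 shares of 282,000: Callum and Zubin each take 282,000; Freya's 282,000 share passes to Freya's issue.
Freya's share (282,000) is divided into 2 shares of 141,000: Eira and Mireille each take 141,000.

Mireille receives 141,000.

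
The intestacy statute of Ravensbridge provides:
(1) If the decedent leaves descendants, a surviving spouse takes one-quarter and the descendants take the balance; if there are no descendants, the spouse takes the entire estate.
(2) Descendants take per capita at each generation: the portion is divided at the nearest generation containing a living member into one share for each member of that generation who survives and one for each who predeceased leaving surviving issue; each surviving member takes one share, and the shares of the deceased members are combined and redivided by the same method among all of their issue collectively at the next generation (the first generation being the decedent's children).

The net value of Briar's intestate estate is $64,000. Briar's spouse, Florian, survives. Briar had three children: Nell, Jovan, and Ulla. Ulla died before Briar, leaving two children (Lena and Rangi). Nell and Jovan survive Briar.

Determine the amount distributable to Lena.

Lena receives $8,000.

Florian takes one-quarter of $64,000 = $16,000. The remaining $48,000 passes to the descendants.
The descendants' portion ($48,000) is divided at the children's generation into 3 shares of $16,000. Nell and Jovan each take $16,000. The remaining share for the deceased Ulla ($16,000) is carried to the next generation.
That pool ($16,000) is divided at the grandchildren's generation equally among Lena and Rangi: $8,000 each.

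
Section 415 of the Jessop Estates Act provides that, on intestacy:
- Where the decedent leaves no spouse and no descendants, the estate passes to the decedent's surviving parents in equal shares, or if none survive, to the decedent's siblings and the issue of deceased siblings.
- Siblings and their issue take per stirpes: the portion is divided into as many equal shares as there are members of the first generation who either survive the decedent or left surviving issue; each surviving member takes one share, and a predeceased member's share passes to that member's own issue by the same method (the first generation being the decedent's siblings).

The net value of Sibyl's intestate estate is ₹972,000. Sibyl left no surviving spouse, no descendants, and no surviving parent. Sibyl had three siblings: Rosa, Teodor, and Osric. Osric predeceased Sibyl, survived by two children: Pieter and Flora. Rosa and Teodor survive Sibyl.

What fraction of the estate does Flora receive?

The entire ₹972,000 passes to the siblings and their issue.
That amount (₹972,000) is divided into 3 shares of ₹324,000: Rosa and Teodor each take ₹324,000; Osric's ₹324,000 share passes to Osric's issue.
Osric's share (₹324,000) is divided into 2 shares of ₹162,000: Pieter and Flora each take ₹162,000.

Flora receives 1/6 of the estate.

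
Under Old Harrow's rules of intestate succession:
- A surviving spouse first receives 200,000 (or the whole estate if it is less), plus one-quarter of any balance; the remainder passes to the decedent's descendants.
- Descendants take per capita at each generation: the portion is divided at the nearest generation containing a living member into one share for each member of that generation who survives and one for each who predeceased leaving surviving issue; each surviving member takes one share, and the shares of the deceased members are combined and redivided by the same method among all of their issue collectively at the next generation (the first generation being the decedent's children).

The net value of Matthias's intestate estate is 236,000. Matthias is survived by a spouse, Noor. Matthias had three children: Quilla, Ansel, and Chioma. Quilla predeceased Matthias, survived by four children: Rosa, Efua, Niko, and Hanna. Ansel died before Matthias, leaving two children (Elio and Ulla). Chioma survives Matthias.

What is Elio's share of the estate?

Noor first takes 200,000, leaving a balance of 36,000. Noor then takes one-quarter of the balance (9,000), for a total of 209,000. The remaining 27,000 passes to the descendants.
The descendants' portion (27,000) is divided at the children's generation into 3 shares of 9,000. Chioma takes 9,000. The 2 shares of the deceased (Quilla and Ansel) are combined into a pool of 18,000.
That pool (18,000) is divided at the grandchildren's generation equally among Rosa, Efua, Niko, Hanna, Elio, and Ulla: 3,000 each.

Elio receives 3,000.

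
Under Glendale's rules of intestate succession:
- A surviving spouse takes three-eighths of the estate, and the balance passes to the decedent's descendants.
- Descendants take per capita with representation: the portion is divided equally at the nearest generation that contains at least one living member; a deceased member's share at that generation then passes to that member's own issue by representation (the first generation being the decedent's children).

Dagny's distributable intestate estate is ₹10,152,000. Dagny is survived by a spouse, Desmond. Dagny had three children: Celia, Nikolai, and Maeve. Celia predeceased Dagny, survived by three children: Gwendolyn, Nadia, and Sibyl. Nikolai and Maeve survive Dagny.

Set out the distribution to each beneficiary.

Desmond takes three-eighths of ₹10,152,000 = ₹3,807,000. The remaining ₹6,345,000 passes to the descendants.
The descendants' portion (₹6,345,000) is divided into 3 shares of ₹2,115,000: Nikolai and Maeve each take ₹2,115,000; Celia's ₹2,115,000 share passes to Celia's issue.
Celia's share (₹2,115,000) is divided into 3 shares of ₹705,000: Gwendolyn, Nadia, and Sibyl each take ₹705,000.

Desmond: ₹3,807,000; Gwendolyn: ₹705,000; Nadia: ₹705,000; Sibyl: ₹705,000; Nikolai: ₹2,115,000; Maeve: ₹2,115,000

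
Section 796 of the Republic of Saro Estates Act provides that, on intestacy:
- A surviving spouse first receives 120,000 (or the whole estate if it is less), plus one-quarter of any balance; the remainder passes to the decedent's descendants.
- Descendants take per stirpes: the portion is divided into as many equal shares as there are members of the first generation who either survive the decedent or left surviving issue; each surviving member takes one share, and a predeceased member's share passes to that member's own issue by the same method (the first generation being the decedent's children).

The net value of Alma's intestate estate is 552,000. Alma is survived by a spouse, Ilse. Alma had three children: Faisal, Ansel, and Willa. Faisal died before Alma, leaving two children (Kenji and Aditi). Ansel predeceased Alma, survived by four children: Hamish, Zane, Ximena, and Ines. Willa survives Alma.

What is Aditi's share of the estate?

Aditi receives 54,000.

Ilse first takes 120,000, leaving a balance of 432,000. Ilse then takes one-quarter of the balance (108,000), for a total of 228,000. The remaining 324,000 passes to the descendants.
The descendants' portion (324,000) is divided into 3 shares of 108,000: Willa takes 108,000; Faisal's 108,000 share passes to Faisal's issue; Ansel's 108,000 share passes to Ansel's issue.
Faisal's share (108,000) is divided into 2 shares of 54,000: Kenji and Aditi each take 54,000.
Ansel's share (108,000) is divided into 4 shares of 27,000: Hamish, Zane, Ximena, and Ines each take 27,000.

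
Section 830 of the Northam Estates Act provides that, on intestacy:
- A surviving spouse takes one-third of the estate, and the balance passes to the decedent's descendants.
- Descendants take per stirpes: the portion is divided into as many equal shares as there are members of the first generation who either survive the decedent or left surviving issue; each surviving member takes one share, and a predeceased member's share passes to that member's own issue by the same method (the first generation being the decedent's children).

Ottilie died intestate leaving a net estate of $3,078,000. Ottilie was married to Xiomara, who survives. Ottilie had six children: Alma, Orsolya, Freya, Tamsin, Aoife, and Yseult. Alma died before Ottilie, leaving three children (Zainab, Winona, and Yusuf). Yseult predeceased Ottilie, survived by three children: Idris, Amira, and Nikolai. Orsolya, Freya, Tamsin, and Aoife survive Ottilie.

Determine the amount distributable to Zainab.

Zainab receives $114,000.

Xiomara takes one-third of $3,078,000 = $1,026,000. The remaining $2,052,000 passes to the descendants.
The descendants' portion ($2,052,000) is divided into 6 shares of $342,000: Orsolya, Freya, Tamsin, and Aoife each take $342,000; Alma's $342,000 share passes to Alma's issue; Yseult's $342,000 share passes to Yseult's issue.
Alma's share ($342,000) is divided into 3 shares of $114,000: Zainab, Winona, and Yusuf each take $114,000.
Yseult's share ($342,000) is divided into 3 shares of $114,000: Idris, Amira, and Nikolai each take $114,000.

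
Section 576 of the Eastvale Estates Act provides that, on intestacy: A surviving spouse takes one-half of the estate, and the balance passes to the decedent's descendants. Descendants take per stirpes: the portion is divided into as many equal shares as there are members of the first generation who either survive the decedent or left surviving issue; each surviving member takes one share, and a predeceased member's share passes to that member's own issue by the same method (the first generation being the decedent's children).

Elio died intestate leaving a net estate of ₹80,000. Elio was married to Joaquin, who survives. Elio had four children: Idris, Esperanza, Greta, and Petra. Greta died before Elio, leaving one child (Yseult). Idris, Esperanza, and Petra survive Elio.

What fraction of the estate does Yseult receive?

Yseult receives 1/8 of the estate.

Joaquin takes one-half of ₹80,000 = ₹40,000. The remaining ₹40,000 passes to the descendants.
The descendants' portion (₹40,000) is divided into 4 shares of ₹10,000: Idris, Esperanza, and Petra each take ₹10,000; Greta's ₹10,000 share passes to Greta's issue.
Greta's share (₹10,000) passes entirely to Yseult.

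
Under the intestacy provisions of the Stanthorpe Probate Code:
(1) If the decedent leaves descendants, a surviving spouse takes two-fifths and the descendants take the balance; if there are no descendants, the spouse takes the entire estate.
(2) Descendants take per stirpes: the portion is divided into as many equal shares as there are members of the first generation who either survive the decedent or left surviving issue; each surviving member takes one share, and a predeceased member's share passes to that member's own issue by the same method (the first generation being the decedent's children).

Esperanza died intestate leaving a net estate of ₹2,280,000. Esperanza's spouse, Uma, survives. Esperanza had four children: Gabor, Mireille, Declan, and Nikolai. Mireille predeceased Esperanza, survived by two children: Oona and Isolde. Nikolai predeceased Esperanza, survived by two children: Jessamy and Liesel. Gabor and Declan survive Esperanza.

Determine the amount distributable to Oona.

Oona receives ₹171,000.

Uma takes two-fifths of ₹2,280,000 = ₹912,000. The remaining ₹1,368,000 passes to the descendants.
The descendants' portion (₹1,368,000) is divided into 4 shares of ₹342,000: Gabor and Declan each take ₹342,000; Mireille's ₹342,000 share passes to Mireille's issue; Nikolai's ₹342,000 share passes to Nikolai's issue.
Mireille's share (₹342,000) is divided into 2 shares of ₹171,000: Oona and Isolde each take ₹171,000.
Nikolai's share (₹342,000) is divided into 2 shares of ₹171,000: Jessamy and Liesel each take ₹171,000.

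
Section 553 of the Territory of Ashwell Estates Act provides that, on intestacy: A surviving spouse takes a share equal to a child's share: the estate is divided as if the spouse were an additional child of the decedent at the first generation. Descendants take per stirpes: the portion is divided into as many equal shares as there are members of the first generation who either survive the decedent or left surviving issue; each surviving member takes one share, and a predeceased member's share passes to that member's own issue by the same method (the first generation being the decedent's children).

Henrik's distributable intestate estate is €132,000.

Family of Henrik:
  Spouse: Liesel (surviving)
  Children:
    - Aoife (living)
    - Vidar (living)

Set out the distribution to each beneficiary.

The spouse counts as an additional share at the children's level, so there are 3 primary shares of €44,000. Liesel takes one such share (€44,000).
The children's combined portion (€88,000) is divided into 2 shares of €44,000: Aoife and Vidar each take €44,000.

Liesel: €44,000; Aoife: €44,000; Vidar: €44,000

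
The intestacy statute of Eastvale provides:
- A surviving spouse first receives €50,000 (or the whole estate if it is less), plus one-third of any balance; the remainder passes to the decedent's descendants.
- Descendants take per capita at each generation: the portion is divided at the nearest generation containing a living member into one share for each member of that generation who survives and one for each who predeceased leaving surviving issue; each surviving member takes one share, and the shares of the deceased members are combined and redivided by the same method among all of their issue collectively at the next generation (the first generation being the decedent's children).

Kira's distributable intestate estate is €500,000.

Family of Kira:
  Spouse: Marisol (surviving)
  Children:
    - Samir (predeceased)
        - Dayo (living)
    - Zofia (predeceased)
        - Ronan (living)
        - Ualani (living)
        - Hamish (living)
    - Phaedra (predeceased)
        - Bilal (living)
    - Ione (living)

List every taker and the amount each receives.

Marisol first takes €50,000, leaving a balance of €450,000. Marisol then takes one-third of the balance (€150,000), for a total of €200,000. The remaining €300,000 passes to the descendants.
The descendants' portion (€300,000) is divided at the children's generation into 4 shares of €75,000. Ione takes €75,000. The 3 shares of the deceased (Samir, Zofia, and Phaedra) are combined into a pool of €225,000.
That pool (€225,000) is divided at the grandchildren's generation equally among Dayo, Ronan, Ualani, Hamish, and Bilal: €45,000 each.

Marisol: €200,000; Dayo: €45,000; Ronan: €45,000; Ualani: €45,000; Hamish: €45,000; Bilal: €45,000; Ione: €75,000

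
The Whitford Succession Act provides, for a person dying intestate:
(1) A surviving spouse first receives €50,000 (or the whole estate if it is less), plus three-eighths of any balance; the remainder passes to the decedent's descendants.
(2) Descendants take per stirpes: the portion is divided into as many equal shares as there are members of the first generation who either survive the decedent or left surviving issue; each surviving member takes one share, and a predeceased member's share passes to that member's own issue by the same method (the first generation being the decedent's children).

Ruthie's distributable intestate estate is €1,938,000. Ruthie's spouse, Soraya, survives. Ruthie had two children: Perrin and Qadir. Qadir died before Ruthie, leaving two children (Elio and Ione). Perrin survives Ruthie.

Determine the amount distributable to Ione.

Soraya first takes €50,000, leaving a balance of €1,888,000. Soraya then takes three-eighths of the balance (€708,000), for a total of €758,000. The remaining €1,180,000 passes to the descendants.
The descendants' portion (€1,180,000) is divided into 2 shares of €590,000: Perrin takes €590,000; Qadir's €590,000 share passes to Qadir's issue.
Qadir's share (€590,000) is divided into 2 shares of €295,000: Elio and Ione each take €295,000.

Ione receives €295,000.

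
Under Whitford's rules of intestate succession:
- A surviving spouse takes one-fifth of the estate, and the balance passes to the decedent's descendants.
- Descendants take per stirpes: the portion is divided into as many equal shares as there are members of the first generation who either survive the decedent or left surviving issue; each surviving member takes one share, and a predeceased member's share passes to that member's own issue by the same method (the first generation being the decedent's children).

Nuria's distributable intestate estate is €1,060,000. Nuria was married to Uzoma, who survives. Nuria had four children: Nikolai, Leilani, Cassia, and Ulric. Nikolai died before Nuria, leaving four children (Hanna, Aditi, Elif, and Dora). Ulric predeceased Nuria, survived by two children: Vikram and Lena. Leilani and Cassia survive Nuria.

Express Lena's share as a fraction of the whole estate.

Uzoma takes one-fifth of €1,060,000 = €212,000. The remaining €848,000 passes to the descendants.
The descendants' portion (€848,000) is divided into 4 shares of €212,000: Leilani and Cassia each take €212,000; Nikolai's €212,000 share passes to Nikolai's issue; Ulric's €212,000 share passes to Ulric's issue.
Nikolai's share (€212,000) is divided into 4 shares of €53,000: Hanna, Aditi, Elif, and Dora each take €53,000.
Ulric's share (€212,000) is divided into 2 shares of €106,000: Vikram and Lena each take €106,000.

Lena receives 1/10 of the estate.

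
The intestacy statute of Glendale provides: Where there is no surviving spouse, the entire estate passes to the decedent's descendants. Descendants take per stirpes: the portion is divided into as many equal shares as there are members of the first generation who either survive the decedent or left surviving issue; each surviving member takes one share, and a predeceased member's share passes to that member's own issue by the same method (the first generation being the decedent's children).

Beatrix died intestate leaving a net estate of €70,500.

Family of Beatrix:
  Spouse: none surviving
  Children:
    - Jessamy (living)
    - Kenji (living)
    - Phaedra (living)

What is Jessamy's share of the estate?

The entire €70,500 passes to the descendants.
That amount (€70,500) is divided into 3 shares of €23,500: Jessamy, Kenji, and Phaedra each take €23,500.

Jessamy receives €23,500.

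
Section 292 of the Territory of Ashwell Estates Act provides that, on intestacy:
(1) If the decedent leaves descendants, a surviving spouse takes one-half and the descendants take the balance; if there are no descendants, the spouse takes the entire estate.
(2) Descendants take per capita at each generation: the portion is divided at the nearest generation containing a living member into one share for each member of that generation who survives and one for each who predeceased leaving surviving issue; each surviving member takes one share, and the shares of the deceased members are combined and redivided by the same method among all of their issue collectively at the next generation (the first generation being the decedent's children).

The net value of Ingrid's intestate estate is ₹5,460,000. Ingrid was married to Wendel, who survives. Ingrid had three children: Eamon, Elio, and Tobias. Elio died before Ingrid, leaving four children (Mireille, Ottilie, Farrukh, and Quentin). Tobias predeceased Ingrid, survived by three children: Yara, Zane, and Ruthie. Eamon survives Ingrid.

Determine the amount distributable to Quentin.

Quentin receives ₹260,000.

Wendel takes one-half of ₹5,460,000 = ₹2,730,000. The remaining ₹2,730,000 passes to the descendants.
The descendants' portion (₹2,730,000) is divided at the children's generation into 3 shares of ₹910,000. Eamon takes ₹910,000. The 2 shares of the deceased (Elio and Tobias) are combined into a pool of ₹1,820,000.
That pool (₹1,820,000) is divided at the grandchildren's generation equally among Mireille, Ottilie, Farrukh, Quentin, Yara, Zane, and Ruthie: ₹260,000 each.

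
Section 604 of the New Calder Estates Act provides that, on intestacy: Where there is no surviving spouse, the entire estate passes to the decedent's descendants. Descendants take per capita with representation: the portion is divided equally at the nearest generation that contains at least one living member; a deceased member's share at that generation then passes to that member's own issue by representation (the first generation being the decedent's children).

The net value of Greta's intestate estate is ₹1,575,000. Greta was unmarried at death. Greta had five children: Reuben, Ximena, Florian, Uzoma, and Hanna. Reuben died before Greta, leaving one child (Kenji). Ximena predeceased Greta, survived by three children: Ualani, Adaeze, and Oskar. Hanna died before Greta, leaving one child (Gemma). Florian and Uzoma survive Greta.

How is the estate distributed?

The entire ₹1,575,000 passes to the descendants.
That amount (₹1,575,000) is divided into 5 shares of ₹315,000: Florian and Uzoma each take ₹315,000; Reuben's ₹315,000 share passes to Reuben's issue; Ximena's ₹315,000 share passes to Ximena's issue; Hanna's ₹315,000 share passes to Hanna's issue.
Reuben's share (₹315,000) passes entirely to Kenji.
Ximena's share (₹315,000) is divided into 3 shares of ₹105,000: Ualani, Adaeze, and Oskar each take ₹105,000.
Hanna's share (₹315,000) passes entirely to Gemma.

Kenji: ₹315,000; Ualani: ₹105,000; Adaeze: ₹105,000; Oskar: ₹105,000; Florian: ₹315,000; Uzoma: ₹315,000; Gemma: ₹315,000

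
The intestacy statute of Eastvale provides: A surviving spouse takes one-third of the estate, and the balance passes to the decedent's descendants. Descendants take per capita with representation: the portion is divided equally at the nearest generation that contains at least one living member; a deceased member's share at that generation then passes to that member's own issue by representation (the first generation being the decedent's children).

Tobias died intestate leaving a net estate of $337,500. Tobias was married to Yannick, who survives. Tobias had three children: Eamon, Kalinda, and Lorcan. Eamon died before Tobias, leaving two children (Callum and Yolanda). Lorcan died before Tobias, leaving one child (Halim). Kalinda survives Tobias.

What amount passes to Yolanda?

Yannick takes one-third of $337,500 = $112,500. The remaining $225,000 passes to the descendants.
The descendants' portion ($225,000) is divided into 3 shares of $75,000: Kalinda takes $75,000; Eamon's $75,000 share passes to Eamon's issue; Lorcan's $75,000 share passes to Lorcan's issue.
Eamon's share ($75,000) is divided into 2 shares of $37,500: Callum and Yolanda each take $37,500.
Lorcan's share ($75,000) passes entirely to Halim.

Yolanda receives $37,500.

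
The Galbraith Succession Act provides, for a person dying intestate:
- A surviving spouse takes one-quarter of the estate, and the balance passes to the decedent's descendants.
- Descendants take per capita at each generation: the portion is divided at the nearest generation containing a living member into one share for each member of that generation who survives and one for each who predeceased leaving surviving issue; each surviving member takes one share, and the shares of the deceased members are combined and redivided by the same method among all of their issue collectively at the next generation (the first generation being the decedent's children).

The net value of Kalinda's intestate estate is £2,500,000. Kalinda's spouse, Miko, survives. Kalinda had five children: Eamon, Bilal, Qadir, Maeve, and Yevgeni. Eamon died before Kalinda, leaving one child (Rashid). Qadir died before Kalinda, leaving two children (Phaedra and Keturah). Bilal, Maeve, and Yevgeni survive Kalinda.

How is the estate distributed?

Miko takes one-quarter of £2,500,000 = £625,000. The remaining £1,875,000 passes to the descendants.
The descendants' portion (£1,875,000) is divided at the children's generation into 5 shares of £375,000. Bilal, Maeve, and Yevgeni each take £375,000. The 2 shares of the deceased (Eamon and Qadir) are combined into a pool of £750,000.
That pool (£750,000) is divided at the grandchildren's generation equally among Rashid, Phaedra, and Keturah: £250,000 each.

Miko: £625,000; Rashid: £250,000; Bilal: £375,000; Phaedra: £250,000; Keturah: £250,000; Maeve: £375,000; Yevgeni: £375,000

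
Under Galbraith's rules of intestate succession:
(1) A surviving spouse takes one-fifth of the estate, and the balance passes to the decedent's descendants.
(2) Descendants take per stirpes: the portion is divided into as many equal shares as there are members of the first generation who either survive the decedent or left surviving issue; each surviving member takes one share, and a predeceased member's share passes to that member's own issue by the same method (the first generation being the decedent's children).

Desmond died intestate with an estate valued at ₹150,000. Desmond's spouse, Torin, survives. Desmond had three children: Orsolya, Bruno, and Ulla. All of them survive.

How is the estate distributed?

Torin: ₹30,000; Orsolya: ₹40,000; Bruno: ₹40,000; Ulla: ₹40,000

Torin takes one-fifth of ₹150,000 = ₹30,000. The remaining ₹120,000 passes to the descendants.
The descendants' portion (₹120,000) is divided into 3 shares of ₹40,000: Orsolya, Bruno, and Ulla each take ₹40,000.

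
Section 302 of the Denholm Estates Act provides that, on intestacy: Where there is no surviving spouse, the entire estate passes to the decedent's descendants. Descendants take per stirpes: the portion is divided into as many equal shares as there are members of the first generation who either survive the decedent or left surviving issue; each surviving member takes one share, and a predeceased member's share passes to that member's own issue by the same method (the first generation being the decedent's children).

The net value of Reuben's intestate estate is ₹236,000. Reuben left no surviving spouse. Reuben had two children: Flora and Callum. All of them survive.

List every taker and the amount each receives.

The entire ₹236,000 passes to the descendants.
That amount (₹236,000) is divided into 2 shares of ₹118,000: Flora and Callum each take ₹118,000.

Flora: ₹118,000; Callum: ₹118,000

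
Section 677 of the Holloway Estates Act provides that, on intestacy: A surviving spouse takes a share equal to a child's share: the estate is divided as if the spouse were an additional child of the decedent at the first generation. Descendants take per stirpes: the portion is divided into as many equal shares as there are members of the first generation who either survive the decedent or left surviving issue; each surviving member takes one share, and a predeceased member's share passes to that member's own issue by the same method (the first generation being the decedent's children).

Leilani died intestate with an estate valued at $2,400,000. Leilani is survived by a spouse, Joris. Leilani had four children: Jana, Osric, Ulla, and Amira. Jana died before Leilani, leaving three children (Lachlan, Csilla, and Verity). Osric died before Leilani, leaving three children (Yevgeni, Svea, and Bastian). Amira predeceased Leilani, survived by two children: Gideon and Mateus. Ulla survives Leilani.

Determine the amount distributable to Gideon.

Gideon receives $240,000.

The spouse counts as an additional share at the children's level, so there are 5 primary shares of $480,000. Joris takes one such share ($480,000).
The children's combined portion ($1,920,000) is divided into 4 shares of $480,000: Ulla takes $480,000; Jana's $480,000 share passes to Jana's issue; Osric's $480,000 share passes to Osric's issue; Amira's $480,000 share passes to Amira's issue.
Jana's share ($480,000) is divided into 3 shares of $160,000: Lachlan, Csilla, and Verity each take $160,000.
Osric's share ($480,000) is divided into 3 shares of $160,000: Yevgeni, Svea, and Bastian each take $160,000.
Amira's share ($480,000) is divided into 2 shares of $240,000: Gideon and Mateus each take $240,000.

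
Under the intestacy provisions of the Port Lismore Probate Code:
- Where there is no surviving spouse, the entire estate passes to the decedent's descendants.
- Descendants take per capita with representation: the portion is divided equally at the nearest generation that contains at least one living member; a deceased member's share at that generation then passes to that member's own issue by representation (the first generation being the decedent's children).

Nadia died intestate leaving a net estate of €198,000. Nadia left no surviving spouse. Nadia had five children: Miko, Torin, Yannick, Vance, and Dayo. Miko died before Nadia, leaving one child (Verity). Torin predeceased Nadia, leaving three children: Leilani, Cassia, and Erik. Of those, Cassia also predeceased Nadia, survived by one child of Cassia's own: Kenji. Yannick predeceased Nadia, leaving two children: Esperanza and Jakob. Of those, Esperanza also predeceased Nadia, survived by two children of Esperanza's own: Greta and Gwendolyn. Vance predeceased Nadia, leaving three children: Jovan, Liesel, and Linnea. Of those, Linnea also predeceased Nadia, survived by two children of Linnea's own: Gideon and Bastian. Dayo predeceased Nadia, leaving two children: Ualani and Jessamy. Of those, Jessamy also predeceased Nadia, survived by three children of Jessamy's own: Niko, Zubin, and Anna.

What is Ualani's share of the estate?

The entire €198,000 passes to the descendants.
No child survives, so the initial division is made at the grandchildren's generation.
That amount (€198,000) is divided into 11 shares of €18,000: Verity, Leilani, Erik, Jakob, Jovan, Liesel, and Ualani each take €18,000; Cassia's €18,000 share passes to Cassia's issue; Esperanza's €18,000 share passes to Esperanza's issue; Linnea's €18,000 share passes to Linnea's issue; Jessamy's €18,000 share passes to Jessamy's issue.
Cassia's share (€18,000) passes entirely to Kenji.
Esperanza's share (€18,000) is divided into 2 shares of €9,000: Greta and Gwendolyn each take €9,000.
Linnea's share (€18,000) is divided into 2 shares of €9,000: Gideon and Bastian each take €9,000.
Jessamy's share (€18,000) is divided into 3 shares of €6,000: Niko, Zubin, and Anna each take €6,000.

Ualani receives €18,000.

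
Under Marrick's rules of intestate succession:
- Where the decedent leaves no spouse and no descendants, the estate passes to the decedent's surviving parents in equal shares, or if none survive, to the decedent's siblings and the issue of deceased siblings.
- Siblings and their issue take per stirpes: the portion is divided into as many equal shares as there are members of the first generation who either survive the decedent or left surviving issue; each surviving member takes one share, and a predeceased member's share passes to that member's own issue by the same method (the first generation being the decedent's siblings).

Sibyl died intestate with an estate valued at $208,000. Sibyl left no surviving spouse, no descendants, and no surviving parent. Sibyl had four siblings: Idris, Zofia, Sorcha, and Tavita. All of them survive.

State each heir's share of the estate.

The entire $208,000 passes to the siblings and their issue.
That amount ($208,000) is divided into 4 shares of $52,000: Idris, Zofia, Sorcha, and Tavita each take $52,000.

Idris: $52,000; Zofia: $52,000; Sorcha: $52,000; Tavita: $52,000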